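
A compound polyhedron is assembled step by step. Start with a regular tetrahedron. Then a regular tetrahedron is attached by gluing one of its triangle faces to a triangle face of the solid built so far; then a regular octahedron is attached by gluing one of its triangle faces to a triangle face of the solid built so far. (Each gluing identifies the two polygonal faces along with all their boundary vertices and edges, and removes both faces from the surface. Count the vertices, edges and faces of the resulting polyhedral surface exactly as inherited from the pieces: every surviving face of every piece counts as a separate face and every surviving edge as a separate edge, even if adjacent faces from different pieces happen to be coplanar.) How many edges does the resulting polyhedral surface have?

18

A regular tetrahedron: V=4, E=6, F=4.
Attach a regular tetrahedron (V=4, E=6, F=4) along a 3-gon: merge 3 vertices and 3 edges, delete both glued faces → V=5, E=9, F=6.
Attach a regular octahedron (V=6, E=12, F=8) along a 3-gon: merge 3 vertices and 3 edges, delete both glued faces → V=8, E=18, F=12.
Check: V − E + F = 8 − 18 + 12 = 2.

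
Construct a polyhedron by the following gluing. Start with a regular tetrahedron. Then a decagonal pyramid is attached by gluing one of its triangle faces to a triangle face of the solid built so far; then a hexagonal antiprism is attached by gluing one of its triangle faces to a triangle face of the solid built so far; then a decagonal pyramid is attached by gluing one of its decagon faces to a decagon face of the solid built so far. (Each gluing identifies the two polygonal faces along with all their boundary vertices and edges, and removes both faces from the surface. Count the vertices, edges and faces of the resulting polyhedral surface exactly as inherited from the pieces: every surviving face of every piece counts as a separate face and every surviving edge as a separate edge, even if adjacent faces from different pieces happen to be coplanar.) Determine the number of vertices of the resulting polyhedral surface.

22

A regular tetrahedron: V=4, E=6, F=4.
Attach a decagonal pyramid (V=11, E=20, F=11) along a 3-gon: merge 3 vertices and 3 edges, delete both glued faces → V=12, E=23, F=13.
Attach a hexagonal antiprism (V=12, E=24, F=14) along a 3-gon: merge 3 vertices and 3 edges, delete both glued faces → V=21, E=44, F=25.
Attach a decagonal pyramid (V=11, E=20, F=11) along a 10-gon: merge 10 vertices and 10 edges, delete both glued faces → V=22, E=54, F=34.
Check: V − E + F = 22 − 54 + 34 = 2.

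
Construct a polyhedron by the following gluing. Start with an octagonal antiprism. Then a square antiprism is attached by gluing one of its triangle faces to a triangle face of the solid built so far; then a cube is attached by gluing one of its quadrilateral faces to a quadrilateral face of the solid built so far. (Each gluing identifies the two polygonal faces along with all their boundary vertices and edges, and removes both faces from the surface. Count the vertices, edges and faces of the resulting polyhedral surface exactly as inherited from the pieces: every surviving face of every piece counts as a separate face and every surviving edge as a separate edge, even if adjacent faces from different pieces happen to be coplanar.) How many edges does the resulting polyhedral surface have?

53

An octagonal antiprism: V=16, E=32, F=18.
Attach a square antiprism (V=8, E=16, F=10) along a 3-gon: merge 3 vertices and 3 edges, delete both glued faces → V=21, E=45, F=26.
Attach a cube (V=8, E=12, F=6) along a 4-gon: merge 4 vertices and 4 edges, delete both glued faces → V=25, E=53, F=30.
Check: V − E + F = 25 − 53 + 30 = 2.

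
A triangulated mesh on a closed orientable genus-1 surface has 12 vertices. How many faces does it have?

24

χ = 2 − 2·1 = 0, and every face is a triangle so 3F = 2E.
V − E + F = 0 with E = 3F/2 gives 12 − (3/2 − 1)·F = 0, so F = 24 and E = 36.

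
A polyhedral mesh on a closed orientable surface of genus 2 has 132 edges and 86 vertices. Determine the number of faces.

44

For a closed orientable surface of genus 2, χ = 2 − 2·2 = -2.
F = -2 − V + E = -2 − 86 + 132 = 44.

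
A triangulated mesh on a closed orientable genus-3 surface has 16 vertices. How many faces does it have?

χ = 2 − 2·3 = -4, and every face is a triangle so 3F = 2E.
V − E + F = -4 with E = 3F/2 gives 16 − (3/2 − 1)·F = -4, so F = 40 and E = 60.

40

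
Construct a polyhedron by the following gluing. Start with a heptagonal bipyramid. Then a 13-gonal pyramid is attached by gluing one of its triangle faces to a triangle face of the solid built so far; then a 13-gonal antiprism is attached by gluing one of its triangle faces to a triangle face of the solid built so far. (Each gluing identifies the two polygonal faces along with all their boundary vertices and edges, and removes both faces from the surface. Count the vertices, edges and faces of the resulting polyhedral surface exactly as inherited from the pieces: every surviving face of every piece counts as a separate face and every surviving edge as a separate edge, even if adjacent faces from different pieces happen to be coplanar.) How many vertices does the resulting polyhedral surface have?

43

A heptagonal bipyramid: V=9, E=21, F=14.
Attach a 13-gonal pyramid (V=14, E=26, F=14) along a 3-gon: merge 3 vertices and 3 edges, delete both glued faces → V=20, E=44, F=26.
Attach a 13-gonal antiprism (V=26, E=52, F=28) along a 3-gon: merge 3 vertices and 3 edges, delete both glued faces → V=43, E=93, F=52.
Check: V − E + F = 43 − 93 + 52 = 2.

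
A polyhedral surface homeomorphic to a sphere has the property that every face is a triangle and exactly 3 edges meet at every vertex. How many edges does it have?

Each face has 3 edges and each edge borders two faces, so 2E = 3F.
Each vertex has degree 3, so 3V = 2E and hence V = 3F/3.
Euler: V − E + F = 2 ⇒ (3F/3) − (3F/2) + F = 2.
Multiply by 6: (6 − 9 + 6)F = 12, i.e. 3F = 12.
So F = 4, E = 3·4/2 = 6, V = 3·4/3 = 4.

6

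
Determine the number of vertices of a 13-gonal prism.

A prism on an n-gon has two n-gon bases and n rectangular sides: V = 2·13 = 26, E = 3·13 = 39, F = 13 + 2 = 15.
Check: V − E + F = 26 − 39 + 15 = 2.

26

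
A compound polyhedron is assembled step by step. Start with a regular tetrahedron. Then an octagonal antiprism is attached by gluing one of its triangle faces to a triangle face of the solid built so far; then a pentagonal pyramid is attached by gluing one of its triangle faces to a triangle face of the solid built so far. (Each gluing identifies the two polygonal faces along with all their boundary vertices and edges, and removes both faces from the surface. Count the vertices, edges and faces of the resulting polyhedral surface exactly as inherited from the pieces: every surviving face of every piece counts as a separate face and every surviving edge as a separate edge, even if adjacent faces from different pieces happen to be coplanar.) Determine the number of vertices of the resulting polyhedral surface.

20

A regular tetrahedron: V=4, E=6, F=4.
Attach an octagonal antiprism (V=16, E=32, F=18) along a 3-gon: merge 3 vertices and 3 edges, delete both glued faces → V=17, E=35, F=20.
Attach a pentagonal pyramid (V=6, E=10, F=6) along a 3-gon: merge 3 vertices and 3 edges, delete both glued faces → V=20, E=42, F=24.
Check: V − E + F = 20 − 42 + 24 = 2.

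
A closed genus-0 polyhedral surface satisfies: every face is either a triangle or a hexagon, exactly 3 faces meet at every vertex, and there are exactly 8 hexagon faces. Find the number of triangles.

Let x be the number of triangles; then F = 8 + x.
Edge–face incidences: 2E = 6·8 + 3·x = 48 + 3x.
Every vertex has degree 3, so 3V = 2E.
Euler: V − E + F = 2 ⇒ (2E)/3 − E + (8 + x) = 2.
Multiply by 6: 2·(2E) − 3·(2E) + 6·(8 + x) = 12, i.e. 48 + 6x − (48 + 3x) = 12.
Collecting terms: 3x = 12, so x = 4.
Then 2E = 48 + 3·4 = 60, so E = 30, V = 2E/3 = 20, F = 8 + 4 = 12.

4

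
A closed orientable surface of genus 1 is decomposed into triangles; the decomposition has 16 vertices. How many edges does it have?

48

χ = 2 − 2·1 = 0, and every face is a triangle so 3F = 2E.
V − E + F = 0 with E = 3F/2 gives 16 − (3/2 − 1)·F = 0, so F = 32 and E = 48.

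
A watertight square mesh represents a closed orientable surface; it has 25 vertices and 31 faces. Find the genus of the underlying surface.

4

Every face is a square, so 2E = 4·31 = 124, giving E = 62.
χ = V − E + F = 25 − 62 + 31 = -6.
For a closed orientable surface χ = 2 − 2g, so g = (2 − (-6))/2 = 4.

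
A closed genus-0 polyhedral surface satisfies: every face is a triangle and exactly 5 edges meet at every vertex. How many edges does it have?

Each face has 3 edges and each edge borders two faces, so 2E = 3F.
Each vertex has degree 5, so 5V = 2E and hence V = 3F/5.
Euler: V − E + F = 2 ⇒ (3F/5) − (3F/2) + F = 2.
Multiply by 10: (6 − 15 + 10)F = 20, i.e. 1F = 20.
So F = 20, E = 3·20/2 = 30, V = 3·20/5 = 12.

30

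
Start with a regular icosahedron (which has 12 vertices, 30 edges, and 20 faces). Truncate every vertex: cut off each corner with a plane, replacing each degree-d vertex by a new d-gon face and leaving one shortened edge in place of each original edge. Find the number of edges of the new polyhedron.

90

Truncation replaces each original edge-end by a new vertex, so V′ = 2E = 60.
Each original edge survives, and each old vertex of degree d contributes d new edges; summing degrees gives Σd = 2E, so E′ = E + 2E = 3E = 90.
Each original face survives and each original vertex becomes one new face: F′ = F + V = 32.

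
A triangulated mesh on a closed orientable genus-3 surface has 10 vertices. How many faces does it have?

28

χ = 2 − 2·3 = -4, and every face is a triangle so 3F = 2E.
V − E + F = -4 with E = 3F/2 gives 10 − (3/2 − 1)·F = -4, so F = 28 and E = 42.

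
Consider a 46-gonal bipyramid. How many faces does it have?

A bipyramid over an n-gon has 2n triangular faces and n + 2 vertices: V = 46 + 2 = 48, E = 3·46 = 138, F = 2·46 = 92.
Check: V − E + F = 48 − 138 + 92 = 2.

92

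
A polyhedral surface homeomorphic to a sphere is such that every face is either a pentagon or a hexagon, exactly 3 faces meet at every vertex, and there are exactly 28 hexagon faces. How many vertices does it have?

Let x be the number of pentagons; then F = 28 + x.
Edge–face incidences: 2E = 6·28 + 5·x = 168 + 5x.
Every vertex has degree 3, so 3V = 2E.
Euler: V − E + F = 2 ⇒ (2E)/3 − E + (28 + x) = 2.
Multiply by 6: 2·(2E) − 3·(2E) + 6·(28 + x) = 12, i.e. 168 + 6x − (168 + 5x) = 12.
Collecting terms: x = 12.
Then 2E = 168 + 5·12 = 228, so E = 114, V = 2E/3 = 76, F = 28 + 12 = 40.

76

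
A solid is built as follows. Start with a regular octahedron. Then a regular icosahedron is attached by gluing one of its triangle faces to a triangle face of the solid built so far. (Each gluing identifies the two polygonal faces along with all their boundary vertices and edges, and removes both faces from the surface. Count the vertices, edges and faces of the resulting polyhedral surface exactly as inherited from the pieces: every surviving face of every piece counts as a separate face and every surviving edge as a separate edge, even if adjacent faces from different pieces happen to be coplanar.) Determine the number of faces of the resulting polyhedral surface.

26

A regular octahedron: V=6, E=12, F=8.
Attach a regular icosahedron (V=12, E=30, F=20) along a 3-gon: merge 3 vertices and 3 edges, delete both glued faces → V=15, E=39, F=26.
Check: V − E + F = 15 − 39 + 26 = 2.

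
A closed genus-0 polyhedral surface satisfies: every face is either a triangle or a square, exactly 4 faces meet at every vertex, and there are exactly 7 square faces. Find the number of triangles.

Let x be the number of triangles; then F = 7 + x.
Edge–face incidences: 2E = 4·7 + 3·x = 28 + 3x.
Every vertex has degree 4, so 4V = 2E.
Euler: V − E + F = 2 ⇒ (2E)/4 − E + (7 + x) = 2.
Multiply by 8: 2·(2E) − 4·(2E) + 8·(7 + x) = 16, i.e. 56 + 8x − 2·(28 + 3x) = 16.
Collecting terms: 2x = 16, so x = 8.
Then 2E = 28 + 3·8 = 52, so E = 26, V = 2E/4 = 13, F = 7 + 8 = 15.

8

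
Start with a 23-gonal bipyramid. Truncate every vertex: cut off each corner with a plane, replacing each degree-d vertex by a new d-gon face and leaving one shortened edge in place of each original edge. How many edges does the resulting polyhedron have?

The base solid has V = 25, E = 69, F = 46.
Truncation replaces each original edge-end by a new vertex, so V′ = 2E = 138.
Each original edge survives, and each old vertex of degree d contributes d new edges; summing degrees gives Σd = 2E, so E′ = E + 2E = 3E = 207.
Each original face survives and each original vertex becomes one new face: F′ = F + V = 71.

207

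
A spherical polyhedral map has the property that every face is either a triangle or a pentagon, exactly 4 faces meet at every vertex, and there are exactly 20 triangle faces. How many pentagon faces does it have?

12

Let x be the number of pentagons; then F = 20 + x.
Edge–face incidences: 2E = 3·20 + 5·x = 60 + 5x.
Every vertex has degree 4, so 4V = 2E.
Euler: V − E + F = 2 ⇒ (2E)/4 − E + (20 + x) = 2.
Multiply by 8: 2·(2E) − 4·(2E) + 8·(20 + x) = 16, i.e. 160 + 8x − 2·(60 + 5x) = 16.
Collecting terms: −2x + 40 = 16, so −2x = −24, so x = 12.
Then 2E = 60 + 5·12 = 120, so E = 60, V = 2E/4 = 30, F = 20 + 12 = 32.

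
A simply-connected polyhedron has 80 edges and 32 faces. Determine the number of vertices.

50

Here V − E + F = 2.
V = 2 + E − F = 2 + 80 − 32 = 50.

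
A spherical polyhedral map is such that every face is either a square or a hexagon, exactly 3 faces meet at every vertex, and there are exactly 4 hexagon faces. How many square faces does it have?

Let x be the number of squares; then F = 4 + x.
Edge–face incidences: 2E = 6·4 + 4·x = 24 + 4x.
Every vertex has degree 3, so 3V = 2E.
Euler: V − E + F = 2 ⇒ (2E)/3 − E + (4 + x) = 2.
Multiply by 6: 2·(2E) − 3·(2E) + 6·(4 + x) = 12, i.e. 24 + 6x − (24 + 4x) = 12.
Collecting terms: 2x = 12, so x = 6.
Then 2E = 24 + 4·6 = 48, so E = 24, V = 2E/3 = 16, F = 4 + 6 = 10.

6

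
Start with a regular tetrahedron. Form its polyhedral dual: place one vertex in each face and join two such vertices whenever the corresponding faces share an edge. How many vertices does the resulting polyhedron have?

4

The base solid has V = 4, E = 6, F = 4.
The dual swaps V and F and preserves E: V′ = F = 4, E′ = E = 6, F′ = V = 4.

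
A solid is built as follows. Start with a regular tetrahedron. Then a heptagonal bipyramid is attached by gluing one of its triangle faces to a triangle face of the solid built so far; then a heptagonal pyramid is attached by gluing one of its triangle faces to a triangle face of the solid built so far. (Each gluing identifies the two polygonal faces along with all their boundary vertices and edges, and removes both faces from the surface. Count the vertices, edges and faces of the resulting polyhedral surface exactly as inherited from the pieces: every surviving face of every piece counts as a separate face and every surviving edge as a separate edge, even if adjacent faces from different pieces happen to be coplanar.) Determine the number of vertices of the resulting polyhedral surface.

A regular tetrahedron: V=4, E=6, F=4.
Attach a heptagonal bipyramid (V=9, E=21, F=14) along a 3-gon: merge 3 vertices and 3 edges, delete both glued faces → V=10, E=24, F=16.
Attach a heptagonal pyramid (V=8, E=14, F=8) along a 3-gon: merge 3 vertices and 3 edges, delete both glued faces → V=15, E=35, F=22.
Check: V − E + F = 15 − 35 + 22 = 2.

15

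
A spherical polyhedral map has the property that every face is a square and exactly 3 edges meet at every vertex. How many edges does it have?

Each face has 4 edges and each edge borders two faces, so 2E = 4F.
Each vertex has degree 3, so 3V = 2E and hence V = 4F/3.
Euler: V − E + F = 2 ⇒ (4F/3) − (4F/2) + F = 2.
Multiply by 6: (8 − 12 + 6)F = 12, i.e. 2F = 12.
So F = 6, E = 4·6/2 = 12, V = 4·6/3 = 8.

12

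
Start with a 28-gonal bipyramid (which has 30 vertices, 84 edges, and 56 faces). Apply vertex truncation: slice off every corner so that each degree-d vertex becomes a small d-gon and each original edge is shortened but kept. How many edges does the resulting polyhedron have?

252

Truncation replaces each original edge-end by a new vertex, so V′ = 2E = 168.
Each original edge survives, and each old vertex of degree d contributes d new edges; summing degrees gives Σd = 2E, so E′ = E + 2E = 3E = 252.
Each original face survives and each original vertex becomes one new face: F′ = F + V = 86.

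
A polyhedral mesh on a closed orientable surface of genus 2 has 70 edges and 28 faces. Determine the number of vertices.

40

For a closed orientable surface of genus 2, χ = 2 − 2·2 = -2.
V = -2 + E − F = -2 + 70 − 28 = 40.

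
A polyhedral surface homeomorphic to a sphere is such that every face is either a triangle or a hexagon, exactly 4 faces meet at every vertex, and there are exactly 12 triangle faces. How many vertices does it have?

12

Let x be the number of hexagons; then F = 12 + x.
Edge–face incidences: 2E = 3·12 + 6·x = 36 + 6x.
Every vertex has degree 4, so 4V = 2E.
Euler: V − E + F = 2 ⇒ (2E)/4 − E + (12 + x) = 2.
Multiply by 8: 2·(2E) − 4·(2E) + 8·(12 + x) = 16, i.e. 96 + 8x − 2·(36 + 6x) = 16.
Collecting terms: −4x + 24 = 16, so −4x = −8, so x = 2.
Then 2E = 36 + 6·2 = 48, so E = 24, V = 2E/4 = 12, F = 12 + 2 = 14.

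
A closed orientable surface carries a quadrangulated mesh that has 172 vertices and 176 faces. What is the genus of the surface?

3

Every face is a square, so 2E = 4·176 = 704, giving E = 352.
χ = V − E + F = 172 − 352 + 176 = -4.
For a closed orientable surface χ = 2 − 2g, so g = (2 − (-4))/2 = 3.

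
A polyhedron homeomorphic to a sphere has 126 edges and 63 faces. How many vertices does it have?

Here V − E + F = 2.
V = 2 + E − F = 2 + 126 − 63 = 65.

65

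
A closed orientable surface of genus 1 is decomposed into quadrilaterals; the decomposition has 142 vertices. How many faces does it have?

χ = 2 − 2·1 = 0, and every face is a square so 4F = 2E.
V − E + F = 0 with E = 4F/2 gives 142 − (4/2 − 1)·F = 0, so F = 142 and E = 284.

142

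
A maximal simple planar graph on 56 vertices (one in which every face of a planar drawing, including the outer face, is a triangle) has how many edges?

162

In a plane triangulation 3F = 2E and V − E + F = 2, so E = 3V − 6 = 3·56 − 6 = 162.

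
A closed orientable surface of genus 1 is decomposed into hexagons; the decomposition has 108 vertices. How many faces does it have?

54

χ = 2 − 2·1 = 0, and every face is a hexagon so 6F = 2E.
V − E + F = 0 with E = 6F/2 gives 108 − (6/2 − 1)·F = 0, so F = 54 and E = 162.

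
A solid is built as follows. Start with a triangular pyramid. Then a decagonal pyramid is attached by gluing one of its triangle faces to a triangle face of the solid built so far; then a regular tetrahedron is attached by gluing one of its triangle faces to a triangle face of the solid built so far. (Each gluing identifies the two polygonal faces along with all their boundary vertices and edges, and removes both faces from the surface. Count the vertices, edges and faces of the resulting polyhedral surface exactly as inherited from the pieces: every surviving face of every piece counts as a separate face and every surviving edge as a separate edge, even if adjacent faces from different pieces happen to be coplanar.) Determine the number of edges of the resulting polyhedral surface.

A triangular pyramid: V=4, E=6, F=4.
Attach a decagonal pyramid (V=11, E=20, F=11) along a 3-gon: merge 3 vertices and 3 edges, delete both glued faces → V=12, E=23, F=13.
Attach a regular tetrahedron (V=4, E=6, F=4) along a 3-gon: merge 3 vertices and 3 edges, delete both glued faces → V=13, E=26, F=15.
Check: V − E + F = 13 − 26 + 15 = 2.

26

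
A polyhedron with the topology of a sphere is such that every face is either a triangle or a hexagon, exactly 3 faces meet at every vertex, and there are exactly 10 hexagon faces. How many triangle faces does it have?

4

Let x be the number of triangles; then F = 10 + x.
Edge–face incidences: 2E = 6·10 + 3·x = 60 + 3x.
Every vertex has degree 3, so 3V = 2E.
Euler: V − E + F = 2 ⇒ (2E)/3 − E + (10 + x) = 2.
Multiply by 6: 2·(2E) − 3·(2E) + 6·(10 + x) = 12, i.e. 60 + 6x − (60 + 3x) = 12.
Collecting terms: 3x = 12, so x = 4.
Then 2E = 60 + 3·4 = 72, so E = 36, V = 2E/3 = 24, F = 10 + 4 = 14.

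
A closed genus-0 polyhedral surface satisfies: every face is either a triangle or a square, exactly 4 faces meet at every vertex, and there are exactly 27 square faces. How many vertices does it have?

33

Let x be the number of triangles; then F = 27 + x.
Edge–face incidences: 2E = 4·27 + 3·x = 108 + 3x.
Every vertex has degree 4, so 4V = 2E.
Euler: V − E + F = 2 ⇒ (2E)/4 − E + (27 + x) = 2.
Multiply by 8: 2·(2E) − 4·(2E) + 8·(27 + x) = 16, i.e. 216 + 8x − 2·(108 + 3x) = 16.
Collecting terms: 2x = 16, so x = 8.
Then 2E = 108 + 3·8 = 132, so E = 66, V = 2E/4 = 33, F = 27 + 8 = 35.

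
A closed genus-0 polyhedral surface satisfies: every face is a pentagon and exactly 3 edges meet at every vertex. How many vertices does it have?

Each face has 5 edges and each edge borders two faces, so 2E = 5F.
Each vertex has degree 3, so 3V = 2E and hence V = 5F/3.
Euler: V − E + F = 2 ⇒ (5F/3) − (5F/2) + F = 2.
Multiply by 6: (10 − 15 + 6)F = 12, i.e. 1F = 12.
So F = 12, E = 5·12/2 = 30, V = 5·12/3 = 20.

20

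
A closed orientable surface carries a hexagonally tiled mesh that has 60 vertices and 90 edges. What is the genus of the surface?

Every face is a hexagon and each edge borders two faces, so 6F = 2·90, giving F = 30.
χ = V − E + F = 60 − 90 + 30 = 0.
For a closed orientable surface χ = 2 − 2g, so g = (2 − (0))/2 = 1.

1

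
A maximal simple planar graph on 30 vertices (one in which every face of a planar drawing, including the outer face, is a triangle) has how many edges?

84

In a plane triangulation 3F = 2E and V − E + F = 2, so E = 3V − 6 = 3·30 − 6 = 84.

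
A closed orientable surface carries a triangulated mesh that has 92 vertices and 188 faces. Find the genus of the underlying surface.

2

Every face is a triangle, so 2E = 3·188 = 564, giving E = 282.
χ = V − E + F = 92 − 282 + 188 = -2.
For a closed orientable surface χ = 2 − 2g, so g = (2 − (-2))/2 = 2.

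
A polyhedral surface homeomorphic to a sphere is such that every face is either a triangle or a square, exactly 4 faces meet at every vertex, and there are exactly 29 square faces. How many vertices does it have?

Let x be the number of triangles; then F = 29 + x.
Edge–face incidences: 2E = 4·29 + 3·x = 116 + 3x.
Every vertex has degree 4, so 4V = 2E.
Euler: V − E + F = 2 ⇒ (2E)/4 − E + (29 + x) = 2.
Multiply by 8: 2·(2E) − 4·(2E) + 8·(29 + x) = 16, i.e. 232 + 8x − 2·(116 + 3x) = 16.
Collecting terms: 2x = 16, so x = 8.
Then 2E = 116 + 3·8 = 140, so E = 70, V = 2E/4 = 35, F = 29 + 8 = 37.

35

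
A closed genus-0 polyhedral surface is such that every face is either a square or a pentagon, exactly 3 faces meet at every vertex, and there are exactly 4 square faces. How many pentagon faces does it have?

4

Let x be the number of pentagons; then F = 4 + x.
Edge–face incidences: 2E = 4·4 + 5·x = 16 + 5x.
Every vertex has degree 3, so 3V = 2E.
Euler: V − E + F = 2 ⇒ (2E)/3 − E + (4 + x) = 2.
Multiply by 6: 2·(2E) − 3·(2E) + 6·(4 + x) = 12, i.e. 24 + 6x − (16 + 5x) = 12.
Collecting terms: x + 8 = 12, so x = 4.
Then 2E = 16 + 5·4 = 36, so E = 18, V = 2E/3 = 12, F = 4 + 4 = 8.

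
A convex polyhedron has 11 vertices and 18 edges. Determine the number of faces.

9

Here V − E + F = 2.
F = 2 − V + E = 2 − 11 + 18 = 9.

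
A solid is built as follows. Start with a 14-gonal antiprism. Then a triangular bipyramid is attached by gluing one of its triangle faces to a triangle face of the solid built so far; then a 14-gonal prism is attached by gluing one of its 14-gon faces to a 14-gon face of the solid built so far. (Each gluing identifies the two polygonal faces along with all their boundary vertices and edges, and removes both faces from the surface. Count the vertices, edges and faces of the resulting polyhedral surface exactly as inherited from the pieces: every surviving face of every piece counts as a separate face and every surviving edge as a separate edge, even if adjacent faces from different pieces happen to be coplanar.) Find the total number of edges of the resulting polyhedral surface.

A 14-gonal antiprism: V=28, E=56, F=30.
Attach a triangular bipyramid (V=5, E=9, F=6) along a 3-gon: merge 3 vertices and 3 edges, delete both glued faces → V=30, E=62, F=34.
Attach a 14-gonal prism (V=28, E=42, F=16) along a 14-gon: merge 14 vertices and 14 edges, delete both glued faces → V=44, E=90, F=48.
Check: V − E + F = 44 − 90 + 48 = 2.

90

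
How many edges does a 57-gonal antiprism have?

228

An antiprism on an n-gon has two n-gon caps and 2n triangles: V = 2·57 = 114, E = 4·57 = 228, F = 2·57 + 2 = 116.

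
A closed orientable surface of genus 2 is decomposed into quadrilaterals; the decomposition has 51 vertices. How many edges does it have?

106

χ = 2 − 2·2 = -2, and every face is a square so 4F = 2E.
V − E + F = -2 with E = 4F/2 gives 51 − (4/2 − 1)·F = -2, so F = 53 and E = 106.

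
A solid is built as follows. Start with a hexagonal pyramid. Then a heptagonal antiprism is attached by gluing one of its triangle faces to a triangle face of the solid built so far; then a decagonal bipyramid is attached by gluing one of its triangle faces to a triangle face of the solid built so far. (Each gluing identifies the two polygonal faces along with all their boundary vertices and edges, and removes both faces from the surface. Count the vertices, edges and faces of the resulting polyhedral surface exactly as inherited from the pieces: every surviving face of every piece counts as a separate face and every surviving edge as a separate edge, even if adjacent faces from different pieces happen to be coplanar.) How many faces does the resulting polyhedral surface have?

39

A hexagonal pyramid: V=7, E=12, F=7.
Attach a heptagonal antiprism (V=14, E=28, F=16) along a 3-gon: merge 3 vertices and 3 edges, delete both glued faces → V=18, E=37, F=21.
Attach a decagonal bipyramid (V=12, E=30, F=20) along a 3-gon: merge 3 vertices and 3 edges, delete both glued faces → V=27, E=64, F=39.
Check: V − E + F = 27 − 64 + 39 = 2.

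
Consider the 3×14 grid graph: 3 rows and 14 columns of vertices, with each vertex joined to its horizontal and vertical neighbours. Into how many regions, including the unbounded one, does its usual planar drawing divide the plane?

The grid has V = 3·14 = 42 vertices and E = 3·13 + 14·2 = 67 edges.
F = 2 − V + E = 2 − 42 + 67 = 27.

27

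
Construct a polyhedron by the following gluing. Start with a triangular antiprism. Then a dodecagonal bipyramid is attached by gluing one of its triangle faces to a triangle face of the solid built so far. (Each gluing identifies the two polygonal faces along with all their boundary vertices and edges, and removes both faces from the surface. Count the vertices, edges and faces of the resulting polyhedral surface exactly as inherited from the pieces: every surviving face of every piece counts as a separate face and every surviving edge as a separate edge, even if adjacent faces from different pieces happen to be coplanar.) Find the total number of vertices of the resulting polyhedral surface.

17

A triangular antiprism: V=6, E=12, F=8.
Attach a dodecagonal bipyramid (V=14, E=36, F=24) along a 3-gon: merge 3 vertices and 3 edges, delete both glued faces → V=17, E=45, F=30.
Check: V − E + F = 17 − 45 + 30 = 2.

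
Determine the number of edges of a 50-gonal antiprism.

200

An antiprism on an n-gon has two n-gon caps and 2n triangles: V = 2·50 = 100, E = 4·50 = 200, F = 2·50 + 2 = 102.
Check: V − E + F = 100 − 200 + 102 = 2.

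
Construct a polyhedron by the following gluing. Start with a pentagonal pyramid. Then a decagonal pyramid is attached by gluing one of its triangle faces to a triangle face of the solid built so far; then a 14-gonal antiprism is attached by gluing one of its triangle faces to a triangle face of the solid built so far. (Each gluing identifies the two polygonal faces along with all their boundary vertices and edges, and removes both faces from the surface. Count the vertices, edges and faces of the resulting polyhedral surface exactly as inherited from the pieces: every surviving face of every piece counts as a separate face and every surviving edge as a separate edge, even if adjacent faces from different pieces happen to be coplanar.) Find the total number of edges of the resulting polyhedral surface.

A pentagonal pyramid: V=6, E=10, F=6.
Attach a decagonal pyramid (V=11, E=20, F=11) along a 3-gon: merge 3 vertices and 3 edges, delete both glued faces → V=14, E=27, F=15.
Attach a 14-gonal antiprism (V=28, E=56, F=30) along a 3-gon: merge 3 vertices and 3 edges, delete both glued faces → V=39, E=80, F=43.
Check: V − E + F = 39 − 80 + 43 = 2.

80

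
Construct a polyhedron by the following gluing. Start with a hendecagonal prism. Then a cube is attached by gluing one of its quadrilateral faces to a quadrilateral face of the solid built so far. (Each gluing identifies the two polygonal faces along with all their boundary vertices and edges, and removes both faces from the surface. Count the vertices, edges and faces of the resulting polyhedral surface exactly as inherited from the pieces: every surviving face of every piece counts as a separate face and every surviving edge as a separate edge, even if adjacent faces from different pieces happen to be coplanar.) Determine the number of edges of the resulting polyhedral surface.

41

A hendecagonal prism: V=22, E=33, F=13.
Attach a cube (V=8, E=12, F=6) along a 4-gon: merge 4 vertices and 4 edges, delete both glued faces → V=26, E=41, F=17.
Check: V − E + F = 26 − 41 + 17 = 2.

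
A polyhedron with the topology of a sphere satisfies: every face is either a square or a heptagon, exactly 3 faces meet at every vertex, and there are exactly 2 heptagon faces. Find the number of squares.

7

Let x be the number of squares; then F = 2 + x.
Edge–face incidences: 2E = 7·2 + 4·x = 14 + 4x.
Every vertex has degree 3, so 3V = 2E.
Euler: V − E + F = 2 ⇒ (2E)/3 − E + (2 + x) = 2.
Multiply by 6: 2·(2E) − 3·(2E) + 6·(2 + x) = 12, i.e. 12 + 6x − (14 + 4x) = 12.
Collecting terms: 2x − 2 = 12, so 2x = 14, so x = 7.
Then 2E = 14 + 4·7 = 42, so E = 21, V = 2E/3 = 14, F = 2 + 7 = 9.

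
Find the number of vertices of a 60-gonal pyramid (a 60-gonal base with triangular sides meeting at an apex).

61

A pyramid on an n-gon base has one n-gon and n triangles: V = 60 + 1 = 61, E = 2·60 = 120, F = 60 + 1 = 61.
Check: V − E + F = 61 − 120 + 61 = 2.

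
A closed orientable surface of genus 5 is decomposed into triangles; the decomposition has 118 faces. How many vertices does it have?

51

χ = 2 − 2·5 = -8, and every face is a triangle so 3F = 2E.
E = 3·118/2 = 177. Then V = -8 + E − F = -8 + 177 − 118 = 51.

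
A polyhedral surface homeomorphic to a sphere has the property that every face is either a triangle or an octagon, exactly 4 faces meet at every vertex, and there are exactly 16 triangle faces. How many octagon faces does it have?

Let x be the number of octagons; then F = 16 + x.
Edge–face incidences: 2E = 3·16 + 8·x = 48 + 8x.
Every vertex has degree 4, so 4V = 2E.
Euler: V − E + F = 2 ⇒ (2E)/4 − E + (16 + x) = 2.
Multiply by 8: 2·(2E) − 4·(2E) + 8·(16 + x) = 16, i.e. 128 + 8x − 2·(48 + 8x) = 16.
Collecting terms: −8x + 32 = 16, so −8x = −16, so x = 2.
Then 2E = 48 + 8·2 = 64, so E = 32, V = 2E/4 = 16, F = 16 + 2 = 18.

2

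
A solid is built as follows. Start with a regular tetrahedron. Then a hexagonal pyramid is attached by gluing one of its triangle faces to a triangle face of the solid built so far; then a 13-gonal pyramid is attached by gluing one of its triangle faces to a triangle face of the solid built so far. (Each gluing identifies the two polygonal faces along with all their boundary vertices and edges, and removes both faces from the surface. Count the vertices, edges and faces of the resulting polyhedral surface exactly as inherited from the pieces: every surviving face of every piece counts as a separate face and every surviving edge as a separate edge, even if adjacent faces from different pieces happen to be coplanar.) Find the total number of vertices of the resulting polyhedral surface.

A regular tetrahedron: V=4, E=6, F=4.
Attach a hexagonal pyramid (V=7, E=12, F=7) along a 3-gon: merge 3 vertices and 3 edges, delete both glued faces → V=8, E=15, F=9.
Attach a 13-gonal pyramid (V=14, E=26, F=14) along a 3-gon: merge 3 vertices and 3 edges, delete both glued faces → V=19, E=38, F=21.
Check: V − E + F = 19 − 38 + 21 = 2.

19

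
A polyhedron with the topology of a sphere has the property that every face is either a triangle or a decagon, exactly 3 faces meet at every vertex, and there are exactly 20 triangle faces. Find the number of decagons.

Let x be the number of decagons; then F = 20 + x.
Edge–face incidences: 2E = 3·20 + 10·x = 60 + 10x.
Every vertex has degree 3, so 3V = 2E.
Euler: V − E + F = 2 ⇒ (2E)/3 − E + (20 + x) = 2.
Multiply by 6: 2·(2E) − 3·(2E) + 6·(20 + x) = 12, i.e. 120 + 6x − (60 + 10x) = 12.
Collecting terms: −4x + 60 = 12, so −4x = −48, so x = 12.
Then 2E = 60 + 10·12 = 180, so E = 90, V = 2E/3 = 60, F = 20 + 12 = 32.

12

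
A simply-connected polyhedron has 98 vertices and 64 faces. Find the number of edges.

160

Here V − E + F = 2.
E = V + F − (2) = 98 + 64 − (2) = 160.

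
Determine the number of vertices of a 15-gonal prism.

A prism on an n-gon has two n-gon bases and n rectangular sides: V = 2·15 = 30, E = 3·15 = 45, F = 15 + 2 = 17.

30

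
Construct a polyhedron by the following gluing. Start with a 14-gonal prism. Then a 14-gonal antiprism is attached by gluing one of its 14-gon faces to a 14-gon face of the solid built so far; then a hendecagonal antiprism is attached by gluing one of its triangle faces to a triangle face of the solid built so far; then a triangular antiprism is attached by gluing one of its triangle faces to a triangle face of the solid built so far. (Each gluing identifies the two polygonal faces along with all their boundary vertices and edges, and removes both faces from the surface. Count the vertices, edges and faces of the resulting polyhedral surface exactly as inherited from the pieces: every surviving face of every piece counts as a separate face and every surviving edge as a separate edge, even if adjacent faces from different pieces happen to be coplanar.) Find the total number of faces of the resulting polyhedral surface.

72

A 14-gonal prism: V=28, E=42, F=16.
Attach a 14-gonal antiprism (V=28, E=56, F=30) along a 14-gon: merge 14 vertices and 14 edges, delete both glued faces → V=42, E=84, F=44.
Attach a hendecagonal antiprism (V=22, E=44, F=24) along a 3-gon: merge 3 vertices and 3 edges, delete both glued faces → V=61, E=125, F=66.
Attach a triangular antiprism (V=6, E=12, F=8) along a 3-gon: merge 3 vertices and 3 edges, delete both glued faces → V=64, E=134, F=72.
Check: V − E + F = 64 − 134 + 72 = 2.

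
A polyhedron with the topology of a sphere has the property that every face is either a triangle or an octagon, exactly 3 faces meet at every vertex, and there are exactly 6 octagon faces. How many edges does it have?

Let x be the number of triangles; then F = 6 + x.
Edge–face incidences: 2E = 8·6 + 3·x = 48 + 3x.
Every vertex has degree 3, so 3V = 2E.
Euler: V − E + F = 2 ⇒ (2E)/3 − E + (6 + x) = 2.
Multiply by 6: 2·(2E) − 3·(2E) + 6·(6 + x) = 12, i.e. 36 + 6x − (48 + 3x) = 12.
Collecting terms: 3x − 12 = 12, so 3x = 24, so x = 8.
Then 2E = 48 + 3·8 = 72, so E = 36, V = 2E/3 = 24, F = 6 + 8 = 14.

36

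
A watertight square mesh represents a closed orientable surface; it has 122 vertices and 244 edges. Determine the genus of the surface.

1

Every face is a square and each edge borders two faces, so 4F = 2·244, giving F = 122.
χ = V − E + F = 122 − 244 + 122 = 0.
For a closed orientable surface χ = 2 − 2g, so g = (2 − (0))/2 = 1.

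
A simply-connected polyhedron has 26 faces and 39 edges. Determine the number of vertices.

Here V − E + F = 2.
V = 2 + E − F = 2 + 39 − 26 = 15.

15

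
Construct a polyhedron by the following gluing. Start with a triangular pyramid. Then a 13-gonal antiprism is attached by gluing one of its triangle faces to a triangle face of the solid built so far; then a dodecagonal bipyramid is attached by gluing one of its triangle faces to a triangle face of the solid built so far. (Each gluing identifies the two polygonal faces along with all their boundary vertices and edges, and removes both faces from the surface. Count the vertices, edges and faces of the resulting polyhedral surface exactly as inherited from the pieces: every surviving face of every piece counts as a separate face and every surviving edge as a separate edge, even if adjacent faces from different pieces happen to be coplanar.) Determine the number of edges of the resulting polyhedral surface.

88

A triangular pyramid: V=4, E=6, F=4.
Attach a 13-gonal antiprism (V=26, E=52, F=28) along a 3-gon: merge 3 vertices and 3 edges, delete both glued faces → V=27, E=55, F=30.
Attach a dodecagonal bipyramid (V=14, E=36, F=24) along a 3-gon: merge 3 vertices and 3 edges, delete both glued faces → V=38, E=88, F=52.
Check: V − E + F = 38 − 88 + 52 = 2.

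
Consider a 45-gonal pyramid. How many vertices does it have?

A pyramid on an n-gon base has one n-gon and n triangles: V = 45 + 1 = 46, E = 2·45 = 90, F = 45 + 1 = 46.

46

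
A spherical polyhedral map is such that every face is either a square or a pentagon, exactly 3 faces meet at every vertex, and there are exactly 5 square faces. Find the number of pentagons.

Let x be the number of pentagons; then F = 5 + x.
Edge–face incidences: 2E = 4·5 + 5·x = 20 + 5x.
Every vertex has degree 3, so 3V = 2E.
Euler: V − E + F = 2 ⇒ (2E)/3 − E + (5 + x) = 2.
Multiply by 6: 2·(2E) − 3·(2E) + 6·(5 + x) = 12, i.e. 30 + 6x − (20 + 5x) = 12.
Collecting terms: x + 10 = 12, so x = 2.
Then 2E = 20 + 5·2 = 30, so E = 15, V = 2E/3 = 10, F = 5 + 2 = 7.

2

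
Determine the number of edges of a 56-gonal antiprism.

224

An antiprism on an n-gon has two n-gon caps and 2n triangles: V = 2·56 = 112, E = 4·56 = 224, F = 2·56 + 2 = 114.
Check: V − E + F = 112 − 224 + 114 = 2.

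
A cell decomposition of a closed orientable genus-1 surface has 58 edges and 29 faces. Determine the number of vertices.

For a closed orientable surface of genus 1, χ = 2 − 2·1 = 0.
V = 0 + E − F = 0 + 58 − 29 = 29.

29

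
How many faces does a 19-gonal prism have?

A prism on an n-gon has two n-gon bases and n rectangular sides: V = 2·19 = 38, E = 3·19 = 57, F = 19 + 2 = 21.

21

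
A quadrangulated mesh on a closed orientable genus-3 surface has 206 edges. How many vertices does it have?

99

χ = 2 − 2·3 = -4, and every face is a square so 4F = 2E.
F = 2E/4 = 103. Then V = -4 + E − F = -4 + 206 − 103 = 99.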